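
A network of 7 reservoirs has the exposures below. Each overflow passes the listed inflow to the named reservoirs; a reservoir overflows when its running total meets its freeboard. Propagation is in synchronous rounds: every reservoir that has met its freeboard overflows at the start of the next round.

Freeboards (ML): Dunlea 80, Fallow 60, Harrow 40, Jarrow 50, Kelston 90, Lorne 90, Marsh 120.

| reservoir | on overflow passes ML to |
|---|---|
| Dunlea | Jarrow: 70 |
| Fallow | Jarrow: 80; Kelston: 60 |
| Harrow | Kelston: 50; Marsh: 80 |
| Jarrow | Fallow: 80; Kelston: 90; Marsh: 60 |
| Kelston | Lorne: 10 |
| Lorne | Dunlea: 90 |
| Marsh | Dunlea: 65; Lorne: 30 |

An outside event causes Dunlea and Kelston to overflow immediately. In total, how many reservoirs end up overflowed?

Round 1 — Dunlea, Kelston overflow (initial).
  Jarrow: +70 → 70 ≥ 50
  Lorne: +10 → 10 < 90
Round 2 — Jarrow overflows.
  Fallow: +80 → 80 ≥ 60
  Marsh: +60 → 60 < 120
Round 3 — Fallow overflows.
No further overflows.

4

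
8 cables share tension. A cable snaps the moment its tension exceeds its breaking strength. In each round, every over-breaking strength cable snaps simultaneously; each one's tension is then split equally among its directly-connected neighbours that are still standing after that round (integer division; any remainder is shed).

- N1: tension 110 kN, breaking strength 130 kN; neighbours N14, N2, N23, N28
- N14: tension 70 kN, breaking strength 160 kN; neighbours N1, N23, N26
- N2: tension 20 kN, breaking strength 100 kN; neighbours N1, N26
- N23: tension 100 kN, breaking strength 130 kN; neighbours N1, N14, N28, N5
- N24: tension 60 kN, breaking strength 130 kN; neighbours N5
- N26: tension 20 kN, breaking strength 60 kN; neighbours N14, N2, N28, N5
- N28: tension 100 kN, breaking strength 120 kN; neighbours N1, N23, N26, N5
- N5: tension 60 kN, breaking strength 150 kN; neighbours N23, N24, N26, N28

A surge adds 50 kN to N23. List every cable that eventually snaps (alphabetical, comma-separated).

N1, N14, N2, N23, N24, N26, N28, N5

Round 1 — N23 at 150 > 130. N23 snaps.
  N23 sheds 150 kN to N1, N14, N28, N5: 37 each (2 lost).
    N1: 110+37 = 147 > 130
    N14: 70+37 = 107 ≤ 160
    N28: 100+37 = 137 > 120
    N5: 60+37 = 97 ≤ 150
Round 2 — N1, N28 snap.
  N1 sheds 147 kN to N14, N2: 73 each (1 lost).
    N14: 107+73 = 180 > 160
    N2: 20+73 = 93 ≤ 100
  N28 sheds 137 kN to N26, N5: 68 each (1 lost).
    N26: 20+68 = 88 > 60
    N5: 97+68 = 165 > 150
Round 3 — N14, N26, N5 snap.
  N14 sheds 180 kN: no online neighbours, lost.
  N26 sheds 88 kN to N2: 88 each.
    N2: 93+88 = 181 > 100
  N5 sheds 165 kN to N24: 165 each.
    N24: 60+165 = 225 > 130
Round 4 — N2, N24 snap.
  N2 sheds 181 kN: no online neighbours, lost.
  N24 sheds 225 kN: no online neighbours, lost.
No further breaks.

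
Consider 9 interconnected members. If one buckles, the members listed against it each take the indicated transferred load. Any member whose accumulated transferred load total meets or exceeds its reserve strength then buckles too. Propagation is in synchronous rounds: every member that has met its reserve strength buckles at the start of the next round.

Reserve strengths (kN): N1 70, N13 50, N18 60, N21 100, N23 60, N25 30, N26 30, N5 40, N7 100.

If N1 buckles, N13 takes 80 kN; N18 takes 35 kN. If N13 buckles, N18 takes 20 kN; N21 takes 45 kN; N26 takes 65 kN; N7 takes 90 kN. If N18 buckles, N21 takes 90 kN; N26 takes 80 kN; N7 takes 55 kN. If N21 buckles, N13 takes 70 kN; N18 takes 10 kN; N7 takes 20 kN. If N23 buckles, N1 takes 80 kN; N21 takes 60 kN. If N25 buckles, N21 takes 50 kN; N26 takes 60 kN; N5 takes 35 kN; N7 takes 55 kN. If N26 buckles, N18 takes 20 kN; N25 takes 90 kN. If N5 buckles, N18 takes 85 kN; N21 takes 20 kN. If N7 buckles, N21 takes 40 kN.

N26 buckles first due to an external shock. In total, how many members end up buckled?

Round 1 — N26 buckles (initial).
  N18: +20 → 20 < 60
  N25: +90 → 90 ≥ 30
Round 2 — N25 buckles.
  N21: +50 → 50 < 100
  N5: +35 → 35 < 40
  N7: +55 → 55 < 100
No further bucklings.

2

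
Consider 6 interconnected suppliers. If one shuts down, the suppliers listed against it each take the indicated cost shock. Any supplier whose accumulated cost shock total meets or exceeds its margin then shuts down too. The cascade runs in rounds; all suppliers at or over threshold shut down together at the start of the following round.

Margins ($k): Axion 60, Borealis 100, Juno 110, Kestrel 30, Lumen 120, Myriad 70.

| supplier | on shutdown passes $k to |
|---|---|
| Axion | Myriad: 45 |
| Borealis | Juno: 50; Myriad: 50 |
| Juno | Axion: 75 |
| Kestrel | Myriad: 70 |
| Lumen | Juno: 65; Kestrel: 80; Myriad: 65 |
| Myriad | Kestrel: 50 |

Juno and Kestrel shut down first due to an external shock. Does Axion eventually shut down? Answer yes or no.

Round 1 — Juno, Kestrel shut down (initial).
  Axion: +75 → 75 ≥ 60
  Myriad: +70 → 70 ≥ 70
Round 2 — Axion, Myriad shut down.
No further shutdowns.

yes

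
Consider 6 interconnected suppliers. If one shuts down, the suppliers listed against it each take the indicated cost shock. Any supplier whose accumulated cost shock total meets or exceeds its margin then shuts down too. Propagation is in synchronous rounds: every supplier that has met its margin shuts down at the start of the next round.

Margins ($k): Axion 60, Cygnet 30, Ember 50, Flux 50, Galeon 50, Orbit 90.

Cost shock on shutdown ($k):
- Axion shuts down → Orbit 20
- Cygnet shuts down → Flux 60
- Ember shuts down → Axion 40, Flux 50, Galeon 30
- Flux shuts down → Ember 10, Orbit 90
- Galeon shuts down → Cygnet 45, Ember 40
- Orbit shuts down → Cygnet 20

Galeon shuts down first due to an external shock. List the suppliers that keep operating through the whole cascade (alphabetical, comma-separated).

Axion

Round 1 — Galeon shuts down (initial).
  Cygnet: +45 → 45 ≥ 30
  Ember: +40 → 40 < 50
Round 2 — Cygnet shuts down.
  Flux: +60 → 60 ≥ 50
Round 3 — Flux shuts down.
  Ember: +10 → 50 ≥ 50
  Orbit: +90 → 90 ≥ 90
Round 4 — Ember, Orbit shut down.
  Axion: +40 → 40 < 60
No further shutdowns.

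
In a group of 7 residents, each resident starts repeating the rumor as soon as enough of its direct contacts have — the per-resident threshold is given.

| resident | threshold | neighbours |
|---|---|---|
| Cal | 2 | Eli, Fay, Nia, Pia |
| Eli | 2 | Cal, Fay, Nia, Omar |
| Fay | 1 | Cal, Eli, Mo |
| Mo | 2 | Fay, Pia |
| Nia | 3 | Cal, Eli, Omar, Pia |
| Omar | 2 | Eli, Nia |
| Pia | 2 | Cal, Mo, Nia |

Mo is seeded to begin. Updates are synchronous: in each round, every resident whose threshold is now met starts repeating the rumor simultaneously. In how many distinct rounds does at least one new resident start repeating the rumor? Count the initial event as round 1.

2

Round 1 — Mo starts repeating the rumor (initial).
Round 2 — checking thresholds:
  Fay: 1 of 3 neighbours ≥ 1, starts repeating the rumor.
  Pia: 1 of 3 neighbours < 2, below threshold.
Round 3 — no new spreads; cascade stops.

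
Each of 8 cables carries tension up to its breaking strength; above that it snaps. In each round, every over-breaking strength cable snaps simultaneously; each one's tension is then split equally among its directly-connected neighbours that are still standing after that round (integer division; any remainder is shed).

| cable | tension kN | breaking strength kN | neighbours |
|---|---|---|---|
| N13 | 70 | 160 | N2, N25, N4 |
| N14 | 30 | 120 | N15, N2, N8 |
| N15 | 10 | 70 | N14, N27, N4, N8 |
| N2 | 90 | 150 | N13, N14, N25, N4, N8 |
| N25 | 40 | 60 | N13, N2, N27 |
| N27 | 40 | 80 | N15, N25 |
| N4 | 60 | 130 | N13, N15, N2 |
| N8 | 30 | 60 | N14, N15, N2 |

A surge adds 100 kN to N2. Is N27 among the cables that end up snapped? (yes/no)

Round 1 — N2 at 190 > 150. N2 snaps.
  N2 sheds 190 kN to N13, N14, N25, N4, N8: 38 each.
    N13: 70+38 = 108 ≤ 160
    N14: 30+38 = 68 ≤ 120
    N25: 40+38 = 78 > 60
    N4: 60+38 = 98 ≤ 130
    N8: 30+38 = 68 > 60
Round 2 — N25, N8 snap.
  N25 sheds 78 kN to N13, N27: 39 each.
    N13: 108+39 = 147 ≤ 160
    N27: 40+39 = 79 ≤ 80
  N8 sheds 68 kN to N14, N15: 34 each.
    N14: 68+34 = 102 ≤ 120
    N15: 10+34 = 44 ≤ 70
No further breaks.

no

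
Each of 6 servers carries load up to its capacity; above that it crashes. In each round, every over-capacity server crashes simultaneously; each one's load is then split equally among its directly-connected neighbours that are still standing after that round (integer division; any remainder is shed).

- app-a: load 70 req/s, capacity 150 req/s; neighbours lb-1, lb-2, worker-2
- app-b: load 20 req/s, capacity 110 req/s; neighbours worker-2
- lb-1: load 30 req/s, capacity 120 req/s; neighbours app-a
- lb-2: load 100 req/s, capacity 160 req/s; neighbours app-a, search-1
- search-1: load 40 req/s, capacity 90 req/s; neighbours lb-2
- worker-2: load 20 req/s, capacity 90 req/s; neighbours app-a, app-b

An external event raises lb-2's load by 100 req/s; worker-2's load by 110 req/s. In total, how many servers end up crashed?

Round 1 — lb-2 at 200 > 160; worker-2 at 130 > 90. lb-2, worker-2 crash.
  lb-2 sheds 200 req/s to app-a, search-1: 100 each.
    app-a: 70+100 = 170 > 150
    search-1: 40+100 = 140 > 90
  worker-2 sheds 130 req/s to app-a, app-b: 65 each.
    app-a: 170+65 = 235 > 150
    app-b: 20+65 = 85 ≤ 110
Round 2 — app-a, search-1 crash.
  app-a sheds 235 req/s to lb-1: 235 each.
    lb-1: 30+235 = 265 > 120
  search-1 sheds 140 req/s: no online neighbours, lost.
Round 3 — lb-1 crashes.
  lb-1 sheds 265 req/s: no online neighbours, lost.
No further crashes.

5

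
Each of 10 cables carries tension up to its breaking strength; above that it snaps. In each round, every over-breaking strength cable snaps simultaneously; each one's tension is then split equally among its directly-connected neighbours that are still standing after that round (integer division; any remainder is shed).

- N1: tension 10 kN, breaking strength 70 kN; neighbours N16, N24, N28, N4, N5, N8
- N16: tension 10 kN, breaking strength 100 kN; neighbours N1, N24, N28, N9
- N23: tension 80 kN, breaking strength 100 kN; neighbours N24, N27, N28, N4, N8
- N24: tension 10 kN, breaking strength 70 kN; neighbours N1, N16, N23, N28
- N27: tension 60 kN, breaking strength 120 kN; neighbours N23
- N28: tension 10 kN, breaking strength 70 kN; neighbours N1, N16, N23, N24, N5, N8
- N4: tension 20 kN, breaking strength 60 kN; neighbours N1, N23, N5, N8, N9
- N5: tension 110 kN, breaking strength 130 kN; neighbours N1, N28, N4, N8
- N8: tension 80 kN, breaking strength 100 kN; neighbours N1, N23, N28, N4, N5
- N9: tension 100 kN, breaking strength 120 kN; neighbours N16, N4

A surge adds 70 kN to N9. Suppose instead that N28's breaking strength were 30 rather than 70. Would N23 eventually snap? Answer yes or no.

yes

With N28's breaking strength at 30:
Round 1 — N9 at 170 > 120. N9 snaps.
  N9 sheds 170 kN to N16, N4: 85 each.
    N16: 10+85 = 95 ≤ 100
    N4: 20+85 = 105 > 60
Round 2 — N4 snaps.
  N4 sheds 105 kN to N1, N23, N5, N8: 26 each (1 lost).
    N1: 10+26 = 36 ≤ 70
    N23: 80+26 = 106 > 100
    N5: 110+26 = 136 > 130
    N8: 80+26 = 106 > 100
Round 3 — N23, N5, N8 snap.
  N23 sheds 106 kN to N24, N27, N28: 35 each (1 lost).
    N24: 10+35 = 45 ≤ 70
    N27: 60+35 = 95 ≤ 120
    N28: 10+35 = 45 > 30
  N5 sheds 136 kN to N1, N28: 68 each.
    N1: 36+68 = 104 > 70
    N28: 45+68 = 113 > 30
  N8 sheds 106 kN to N1, N28: 53 each.
    N1: 104+53 = 157 > 70
    N28: 113+53 = 166 > 30
Round 4 — N1, N28 snap.
  N1 sheds 157 kN to N16, N24: 78 each (1 lost).
    N16: 95+78 = 173 > 100
    N24: 45+78 = 123 > 70
  N28 sheds 166 kN to N16, N24: 83 each.
    N16: 173+83 = 256 > 100
    N24: 123+83 = 206 > 70
Round 5 — N16, N24 snap.
  N16 sheds 256 kN: no online neighbours, lost.
  N24 sheds 206 kN: no online neighbours, lost.
No further breaks.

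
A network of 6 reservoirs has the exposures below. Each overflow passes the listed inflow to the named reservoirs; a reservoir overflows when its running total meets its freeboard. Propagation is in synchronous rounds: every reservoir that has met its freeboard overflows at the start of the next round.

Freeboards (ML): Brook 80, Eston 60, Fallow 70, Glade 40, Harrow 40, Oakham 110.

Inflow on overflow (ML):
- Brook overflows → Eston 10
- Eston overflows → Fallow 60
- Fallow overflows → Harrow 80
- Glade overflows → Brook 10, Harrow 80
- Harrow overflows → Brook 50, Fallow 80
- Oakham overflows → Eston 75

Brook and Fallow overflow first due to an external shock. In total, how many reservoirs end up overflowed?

Round 1 — Brook, Fallow overflow (initial).
  Eston: +10 → 10 < 60
  Harrow: +80 → 80 ≥ 40
Round 2 — Harrow overflows.
No further overflows.

3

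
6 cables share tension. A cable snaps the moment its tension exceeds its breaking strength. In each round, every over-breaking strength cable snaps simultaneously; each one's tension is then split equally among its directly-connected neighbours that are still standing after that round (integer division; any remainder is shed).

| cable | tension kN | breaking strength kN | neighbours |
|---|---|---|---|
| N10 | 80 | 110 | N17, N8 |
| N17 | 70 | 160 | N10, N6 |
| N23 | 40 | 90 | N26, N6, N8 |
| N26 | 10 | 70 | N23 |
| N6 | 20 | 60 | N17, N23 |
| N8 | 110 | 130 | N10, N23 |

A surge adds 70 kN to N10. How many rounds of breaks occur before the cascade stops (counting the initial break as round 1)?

Round 1 — N10 at 150 > 110. N10 snaps.
  N10 sheds 150 kN to N17, N8: 75 each.
    N17: 70+75 = 145 ≤ 160
    N8: 110+75 = 185 > 130
Round 2 — N8 snaps.
  N8 sheds 185 kN to N23: 185 each.
    N23: 40+185 = 225 > 90
Round 3 — N23 snaps.
  N23 sheds 225 kN to N26, N6: 112 each (1 lost).
    N26: 10+112 = 122 > 70
    N6: 20+112 = 132 > 60
Round 4 — N26, N6 snap.
  N26 sheds 122 kN: no online neighbours, lost.
  N6 sheds 132 kN to N17: 132 each.
    N17: 145+132 = 277 > 160
Round 5 — N17 snaps.
  N17 sheds 277 kN: no online neighbours, lost.
No further breaks.

5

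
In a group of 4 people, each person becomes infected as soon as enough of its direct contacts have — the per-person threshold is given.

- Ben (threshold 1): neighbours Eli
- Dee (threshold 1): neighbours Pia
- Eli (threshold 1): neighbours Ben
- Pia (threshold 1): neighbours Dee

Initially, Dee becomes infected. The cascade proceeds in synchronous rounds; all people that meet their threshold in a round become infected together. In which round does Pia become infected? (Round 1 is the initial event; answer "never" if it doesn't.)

2

Round 1 — Dee becomes infected (initial).
Round 2 — checking thresholds:
  Pia: 1 of 1 neighbours ≥ 1, becomes infected.
Round 3 — no new infections; cascade stops.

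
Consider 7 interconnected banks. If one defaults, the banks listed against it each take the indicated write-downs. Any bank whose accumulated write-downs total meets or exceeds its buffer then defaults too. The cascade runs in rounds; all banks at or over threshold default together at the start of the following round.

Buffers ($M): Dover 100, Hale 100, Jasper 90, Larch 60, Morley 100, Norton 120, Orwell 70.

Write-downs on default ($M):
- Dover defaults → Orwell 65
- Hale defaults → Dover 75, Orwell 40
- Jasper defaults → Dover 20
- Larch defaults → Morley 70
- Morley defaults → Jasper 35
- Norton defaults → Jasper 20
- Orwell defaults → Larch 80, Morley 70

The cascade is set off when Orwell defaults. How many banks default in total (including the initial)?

Round 1 — Orwell defaults (initial).
  Larch: +80 → 80 ≥ 60
  Morley: +70 → 70 < 100
Round 2 — Larch defaults.
  Morley: +70 → 140 ≥ 100
Round 3 — Morley defaults.
  Jasper: +35 → 35 < 90
No further defaults.

3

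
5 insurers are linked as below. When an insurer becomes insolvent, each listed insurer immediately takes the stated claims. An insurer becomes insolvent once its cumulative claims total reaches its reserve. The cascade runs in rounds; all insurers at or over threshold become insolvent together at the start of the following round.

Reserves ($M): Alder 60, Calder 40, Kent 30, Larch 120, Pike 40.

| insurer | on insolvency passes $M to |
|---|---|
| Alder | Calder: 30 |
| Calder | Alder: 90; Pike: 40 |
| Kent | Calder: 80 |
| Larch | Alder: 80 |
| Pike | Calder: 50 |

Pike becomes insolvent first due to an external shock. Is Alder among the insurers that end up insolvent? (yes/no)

Round 1 — Pike becomes insolvent (initial).
  Calder: +50 → 50 ≥ 40
Round 2 — Calder becomes insolvent.
  Alder: +90 → 90 ≥ 60
Round 3 — Alder becomes insolvent.
No further insolvencies.

yes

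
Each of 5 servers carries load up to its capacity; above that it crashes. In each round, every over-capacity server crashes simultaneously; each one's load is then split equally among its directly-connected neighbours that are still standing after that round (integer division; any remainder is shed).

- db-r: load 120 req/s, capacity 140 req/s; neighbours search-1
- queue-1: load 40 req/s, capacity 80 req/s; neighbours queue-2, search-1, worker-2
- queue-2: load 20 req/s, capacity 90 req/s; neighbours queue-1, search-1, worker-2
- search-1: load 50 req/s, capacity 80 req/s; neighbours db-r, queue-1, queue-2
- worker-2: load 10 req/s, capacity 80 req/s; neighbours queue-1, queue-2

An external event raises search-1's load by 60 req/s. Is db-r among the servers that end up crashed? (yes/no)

yes

Round 1 — search-1 at 110 > 80. search-1 crashes.
  search-1 sheds 110 req/s to db-r, queue-1, queue-2: 36 each (2 lost).
    db-r: 120+36 = 156 > 140
    queue-1: 40+36 = 76 ≤ 80
    queue-2: 20+36 = 56 ≤ 90
Round 2 — db-r crashes.
  db-r sheds 156 req/s: no online neighbours, lost.
No further crashes.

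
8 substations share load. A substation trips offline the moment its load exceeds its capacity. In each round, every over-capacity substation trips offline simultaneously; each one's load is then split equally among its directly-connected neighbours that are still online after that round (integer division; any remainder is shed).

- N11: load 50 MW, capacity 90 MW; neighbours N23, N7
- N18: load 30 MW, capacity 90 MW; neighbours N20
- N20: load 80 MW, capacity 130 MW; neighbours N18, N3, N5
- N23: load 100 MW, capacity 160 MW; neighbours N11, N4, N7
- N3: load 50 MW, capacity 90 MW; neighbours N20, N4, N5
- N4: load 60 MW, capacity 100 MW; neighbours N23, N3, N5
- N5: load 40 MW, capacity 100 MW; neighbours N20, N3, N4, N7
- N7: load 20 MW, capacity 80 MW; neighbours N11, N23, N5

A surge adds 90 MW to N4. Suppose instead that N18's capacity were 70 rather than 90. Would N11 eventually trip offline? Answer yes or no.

yes

With N18's capacity at 70:
Round 1 — N4 at 150 > 100. N4 trips offline.
  N4 sheds 150 MW to N23, N3, N5: 50 each.
    N23: 100+50 = 150 ≤ 160
    N3: 50+50 = 100 > 90
    N5: 40+50 = 90 ≤ 100
Round 2 — N3 trips offline.
  N3 sheds 100 MW to N20, N5: 50 each.
    N20: 80+50 = 130 ≤ 130
    N5: 90+50 = 140 > 100
Round 3 — N5 trips offline.
  N5 sheds 140 MW to N20, N7: 70 each.
    N20: 130+70 = 200 > 130
    N7: 20+70 = 90 > 80
Round 4 — N20, N7 trip offline.
  N20 sheds 200 MW to N18: 200 each.
    N18: 30+200 = 230 > 70
  N7 sheds 90 MW to N11, N23: 45 each.
    N11: 50+45 = 95 > 90
    N23: 150+45 = 195 > 160
Round 5 — N11, N18, N23 trip offline.
  N11 sheds 95 MW: no online neighbours, lost.
  N18 sheds 230 MW: no online neighbours, lost.
  N23 sheds 195 MW: no online neighbours, lost.
No further trips.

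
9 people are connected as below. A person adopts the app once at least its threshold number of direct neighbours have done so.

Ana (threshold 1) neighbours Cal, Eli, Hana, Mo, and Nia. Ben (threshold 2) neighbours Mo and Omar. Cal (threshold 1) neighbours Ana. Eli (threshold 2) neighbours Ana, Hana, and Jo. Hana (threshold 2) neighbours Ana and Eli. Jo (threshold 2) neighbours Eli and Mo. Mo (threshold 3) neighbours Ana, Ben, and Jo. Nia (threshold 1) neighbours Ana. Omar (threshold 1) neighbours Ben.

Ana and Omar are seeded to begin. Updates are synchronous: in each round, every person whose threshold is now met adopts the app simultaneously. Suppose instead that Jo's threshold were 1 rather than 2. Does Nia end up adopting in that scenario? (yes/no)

With Jo's threshold at 1:
Round 1 — Ana, Omar adopt the app (initial).
Round 2 — checking thresholds:
  Ben: 1 of 2 neighbours < 2, below threshold.
  Cal: 1 of 1 neighbours ≥ 1, adopts the app.
  Eli: 1 of 3 neighbours < 2, below threshold.
  Hana: 1 of 2 neighbours < 2, below threshold.
  Mo: 1 of 3 neighbours < 3, below threshold.
  Nia: 1 of 1 neighbours ≥ 1, adopts the app.
Round 3 — no new adoptions; cascade stops.

yes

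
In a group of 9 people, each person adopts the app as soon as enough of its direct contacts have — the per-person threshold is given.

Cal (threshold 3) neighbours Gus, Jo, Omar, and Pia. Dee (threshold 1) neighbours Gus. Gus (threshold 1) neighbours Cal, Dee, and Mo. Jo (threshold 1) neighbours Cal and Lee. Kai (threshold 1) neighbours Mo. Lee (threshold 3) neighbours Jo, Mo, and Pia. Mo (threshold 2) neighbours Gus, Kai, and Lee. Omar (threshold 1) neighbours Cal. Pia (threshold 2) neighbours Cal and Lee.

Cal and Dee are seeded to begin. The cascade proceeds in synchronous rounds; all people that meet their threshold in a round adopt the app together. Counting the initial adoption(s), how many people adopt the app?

5

Round 1 — Cal, Dee adopt the app (initial).
Round 2 — checking thresholds:
  Gus: 2 of 3 neighbours ≥ 1, adopts the app.
  Jo: 1 of 2 neighbours ≥ 1, adopts the app.
  Omar: 1 of 1 neighbours ≥ 1, adopts the app.
  Pia: 1 of 2 neighbours < 2, below threshold.
Round 3 — no new adoptions; cascade stops.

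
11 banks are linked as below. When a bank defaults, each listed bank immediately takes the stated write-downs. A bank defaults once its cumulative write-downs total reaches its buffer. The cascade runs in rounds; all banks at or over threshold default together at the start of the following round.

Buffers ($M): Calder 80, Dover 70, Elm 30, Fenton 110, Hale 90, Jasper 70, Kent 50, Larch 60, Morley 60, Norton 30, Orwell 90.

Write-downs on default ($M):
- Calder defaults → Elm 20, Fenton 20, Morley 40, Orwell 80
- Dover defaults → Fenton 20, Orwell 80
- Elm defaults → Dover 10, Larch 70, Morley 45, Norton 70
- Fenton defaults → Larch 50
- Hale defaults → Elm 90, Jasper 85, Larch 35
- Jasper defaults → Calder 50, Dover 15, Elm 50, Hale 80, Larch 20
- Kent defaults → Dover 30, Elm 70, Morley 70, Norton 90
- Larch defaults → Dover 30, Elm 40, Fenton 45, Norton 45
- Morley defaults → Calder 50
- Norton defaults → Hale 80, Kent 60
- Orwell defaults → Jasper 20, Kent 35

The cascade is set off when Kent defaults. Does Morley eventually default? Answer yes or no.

Round 1 — Kent defaults (initial).
  Dover: +30 → 30 < 70
  Elm: +70 → 70 ≥ 30
  Morley: +70 → 70 ≥ 60
  Norton: +90 → 90 ≥ 30
Round 2 — Elm, Morley, Norton default.
  Calder: +50 → 50 < 80
  Dover: +10 → 40 < 70
  Hale: +80 → 80 < 90
  Larch: +70 → 70 ≥ 60
Round 3 — Larch defaults.
  Dover: +30 → 70 ≥ 70
  Fenton: +45 → 45 < 110
Round 4 — Dover defaults.
  Fenton: +20 → 65 < 110
  Orwell: +80 → 80 < 90
No further defaults.

yes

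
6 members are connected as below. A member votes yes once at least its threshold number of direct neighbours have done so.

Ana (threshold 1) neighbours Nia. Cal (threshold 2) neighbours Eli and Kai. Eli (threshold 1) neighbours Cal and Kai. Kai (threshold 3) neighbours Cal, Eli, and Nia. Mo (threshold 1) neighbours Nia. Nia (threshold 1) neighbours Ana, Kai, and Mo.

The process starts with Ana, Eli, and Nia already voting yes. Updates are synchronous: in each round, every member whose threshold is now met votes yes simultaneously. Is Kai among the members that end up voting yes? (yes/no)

no

Round 1 — Ana, Eli, Nia vote yes (initial).
Round 2 — checking thresholds:
  Cal: 1 of 2 neighbours < 2, not yet.
  Kai: 2 of 3 neighbours < 3, not yet.
  Mo: 1 of 1 neighbours ≥ 1, votes yes.
Round 3 — no new yes votes; cascade stops.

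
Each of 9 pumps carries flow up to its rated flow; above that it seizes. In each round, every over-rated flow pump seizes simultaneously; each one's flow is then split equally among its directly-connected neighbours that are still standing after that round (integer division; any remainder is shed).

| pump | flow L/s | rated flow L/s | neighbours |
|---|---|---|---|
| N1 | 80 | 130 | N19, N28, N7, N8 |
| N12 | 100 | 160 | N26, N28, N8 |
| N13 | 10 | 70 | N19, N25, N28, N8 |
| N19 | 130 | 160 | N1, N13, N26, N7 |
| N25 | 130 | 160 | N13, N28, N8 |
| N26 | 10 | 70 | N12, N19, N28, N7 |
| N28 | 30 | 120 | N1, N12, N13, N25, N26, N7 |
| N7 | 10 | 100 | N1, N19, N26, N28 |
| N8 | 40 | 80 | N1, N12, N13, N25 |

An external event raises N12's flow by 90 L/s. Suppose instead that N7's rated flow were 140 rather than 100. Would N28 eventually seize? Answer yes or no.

yes

With N7's rated flow at 140:
Round 1 — N12 at 190 > 160. N12 seizes.
  N12 sheds 190 L/s to N26, N28, N8: 63 each (1 lost).
    N26: 10+63 = 73 > 70
    N28: 30+63 = 93 ≤ 120
    N8: 40+63 = 103 > 80
Round 2 — N26, N8 seize.
  N26 sheds 73 L/s to N19, N28, N7: 24 each (1 lost).
    N19: 130+24 = 154 ≤ 160
    N28: 93+24 = 117 ≤ 120
    N7: 10+24 = 34 ≤ 140
  N8 sheds 103 L/s to N1, N13, N25: 34 each (1 lost).
    N1: 80+34 = 114 ≤ 130
    N13: 10+34 = 44 ≤ 70
    N25: 130+34 = 164 > 160
Round 3 — N25 seizes.
  N25 sheds 164 L/s to N13, N28: 82 each.
    N13: 44+82 = 126 > 70
    N28: 117+82 = 199 > 120
Round 4 — N13, N28 seize.
  N13 sheds 126 L/s to N19: 126 each.
    N19: 154+126 = 280 > 160
  N28 sheds 199 L/s to N1, N7: 99 each (1 lost).
    N1: 114+99 = 213 > 130
    N7: 34+99 = 133 ≤ 140
Round 5 — N1, N19 seize.
  N1 sheds 213 L/s to N7: 213 each.
    N7: 133+213 = 346 > 140
  N19 sheds 280 L/s to N7: 280 each.
    N7: 346+280 = 626 > 140
Round 6 — N7 seizes.
  N7 sheds 626 L/s: no online neighbours, lost.
No further seizures.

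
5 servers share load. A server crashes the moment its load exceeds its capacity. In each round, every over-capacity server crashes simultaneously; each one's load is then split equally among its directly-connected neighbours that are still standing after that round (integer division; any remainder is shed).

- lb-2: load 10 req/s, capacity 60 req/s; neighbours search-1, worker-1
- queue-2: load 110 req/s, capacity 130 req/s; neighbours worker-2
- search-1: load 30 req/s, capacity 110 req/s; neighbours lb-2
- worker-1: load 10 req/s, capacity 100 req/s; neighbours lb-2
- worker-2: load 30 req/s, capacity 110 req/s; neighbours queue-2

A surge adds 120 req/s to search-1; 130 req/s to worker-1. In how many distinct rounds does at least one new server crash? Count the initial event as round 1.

2

Round 1 — search-1 at 150 > 110; worker-1 at 140 > 100. search-1, worker-1 crash.
  search-1 sheds 150 req/s to lb-2: 150 each.
    lb-2: 10+150 = 160 > 60
  worker-1 sheds 140 req/s to lb-2: 140 each.
    lb-2: 160+140 = 300 > 60
Round 2 — lb-2 crashes.
  lb-2 sheds 300 req/s: no online neighbours, lost.
No further crashes.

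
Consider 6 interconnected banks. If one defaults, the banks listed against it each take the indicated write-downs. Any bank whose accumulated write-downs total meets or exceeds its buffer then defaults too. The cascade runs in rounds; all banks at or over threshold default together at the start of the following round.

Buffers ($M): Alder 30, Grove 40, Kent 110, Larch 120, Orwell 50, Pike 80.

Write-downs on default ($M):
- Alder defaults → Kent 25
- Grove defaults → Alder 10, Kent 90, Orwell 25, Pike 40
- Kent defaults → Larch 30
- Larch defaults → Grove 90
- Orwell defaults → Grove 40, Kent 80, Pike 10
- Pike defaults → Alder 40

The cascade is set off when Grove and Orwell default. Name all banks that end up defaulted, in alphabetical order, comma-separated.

Round 1 — Grove, Orwell default (initial).
  Alder: +10 → 10 < 30
  Kent: +90+80 → 170 ≥ 110
  Pike: +40+10 → 50 < 80
Round 2 — Kent defaults.
  Larch: +30 → 30 < 120
No further defaults.

Grove, Kent, Orwell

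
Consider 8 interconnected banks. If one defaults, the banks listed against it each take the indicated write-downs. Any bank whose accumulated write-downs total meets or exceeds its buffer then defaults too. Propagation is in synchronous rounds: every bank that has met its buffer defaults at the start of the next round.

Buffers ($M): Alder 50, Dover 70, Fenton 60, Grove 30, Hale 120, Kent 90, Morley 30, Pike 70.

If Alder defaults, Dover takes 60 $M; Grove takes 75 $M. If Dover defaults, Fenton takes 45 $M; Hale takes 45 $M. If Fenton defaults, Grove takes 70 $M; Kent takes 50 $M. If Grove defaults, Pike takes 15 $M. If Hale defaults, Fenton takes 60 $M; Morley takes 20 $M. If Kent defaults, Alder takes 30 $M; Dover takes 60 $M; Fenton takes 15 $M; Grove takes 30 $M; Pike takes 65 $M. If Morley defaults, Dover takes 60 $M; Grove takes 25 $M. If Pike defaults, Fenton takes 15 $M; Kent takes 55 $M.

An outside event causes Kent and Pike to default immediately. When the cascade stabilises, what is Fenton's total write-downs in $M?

30

Round 1 — Kent, Pike default (initial).
  Alder: +30 → 30 < 50
  Dover: +60 → 60 < 70
  Fenton: +15+15 → 30 < 60
  Grove: +30 → 30 ≥ 30
Round 2 — Grove defaults.
No further defaults.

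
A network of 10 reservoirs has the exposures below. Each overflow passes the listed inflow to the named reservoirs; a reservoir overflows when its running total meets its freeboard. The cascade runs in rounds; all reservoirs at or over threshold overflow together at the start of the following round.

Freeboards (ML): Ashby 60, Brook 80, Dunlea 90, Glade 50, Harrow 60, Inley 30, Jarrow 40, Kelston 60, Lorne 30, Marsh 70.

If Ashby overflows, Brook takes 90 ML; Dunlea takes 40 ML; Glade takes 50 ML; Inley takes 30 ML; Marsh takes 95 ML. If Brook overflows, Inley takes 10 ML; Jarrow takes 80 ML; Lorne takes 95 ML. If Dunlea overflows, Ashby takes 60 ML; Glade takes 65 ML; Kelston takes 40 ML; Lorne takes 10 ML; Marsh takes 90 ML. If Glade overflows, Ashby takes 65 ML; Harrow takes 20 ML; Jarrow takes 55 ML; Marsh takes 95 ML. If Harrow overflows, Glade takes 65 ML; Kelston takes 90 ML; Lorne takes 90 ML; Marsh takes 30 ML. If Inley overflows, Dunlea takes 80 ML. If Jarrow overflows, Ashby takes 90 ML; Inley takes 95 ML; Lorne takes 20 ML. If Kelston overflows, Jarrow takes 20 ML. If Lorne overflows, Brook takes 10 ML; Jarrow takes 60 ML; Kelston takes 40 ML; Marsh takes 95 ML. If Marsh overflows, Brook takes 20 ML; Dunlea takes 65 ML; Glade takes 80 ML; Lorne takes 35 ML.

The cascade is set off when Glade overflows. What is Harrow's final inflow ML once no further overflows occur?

Round 1 — Glade overflows (initial).
  Ashby: +65 → 65 ≥ 60
  Harrow: +20 → 20 < 60
  Jarrow: +55 → 55 ≥ 40
  Marsh: +95 → 95 ≥ 70
Round 2 — Ashby, Jarrow, Marsh overflow.
  Brook: +90+20 → 110 ≥ 80
  Dunlea: +40+65 → 105 ≥ 90
  Inley: +30+95 → 125 ≥ 30
  Lorne: +20+35 → 55 ≥ 30
Round 3 — Brook, Dunlea, Inley, Lorne overflow.
  Kelston: +40+40 → 80 ≥ 60
Round 4 — Kelston overflows.
No further overflows.

20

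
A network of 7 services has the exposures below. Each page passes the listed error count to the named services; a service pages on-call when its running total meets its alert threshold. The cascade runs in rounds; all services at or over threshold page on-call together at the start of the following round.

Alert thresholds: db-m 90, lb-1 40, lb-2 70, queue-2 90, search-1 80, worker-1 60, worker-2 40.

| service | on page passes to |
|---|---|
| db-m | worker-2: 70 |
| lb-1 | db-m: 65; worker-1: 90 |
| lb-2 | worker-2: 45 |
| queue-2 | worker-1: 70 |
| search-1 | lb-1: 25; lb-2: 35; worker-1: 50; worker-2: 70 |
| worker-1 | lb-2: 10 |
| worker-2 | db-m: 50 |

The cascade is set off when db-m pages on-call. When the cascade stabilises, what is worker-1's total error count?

0

Round 1 — db-m pages on-call (initial).
  worker-2: +70 → 70 ≥ 40
Round 2 — worker-2 pages on-call.
No further pages.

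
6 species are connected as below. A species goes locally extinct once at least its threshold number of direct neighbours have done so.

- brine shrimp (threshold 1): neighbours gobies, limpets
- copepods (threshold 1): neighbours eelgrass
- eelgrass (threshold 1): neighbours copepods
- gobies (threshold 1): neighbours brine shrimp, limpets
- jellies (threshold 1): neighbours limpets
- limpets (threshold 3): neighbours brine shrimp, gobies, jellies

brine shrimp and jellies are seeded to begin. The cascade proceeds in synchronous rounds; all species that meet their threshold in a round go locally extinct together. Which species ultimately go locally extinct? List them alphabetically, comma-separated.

Round 1 — brine shrimp, jellies go locally extinct (initial).
Round 2 — checking thresholds:
  gobies: 1 of 2 neighbours ≥ 1, goes locally extinct.
  limpets: 2 of 3 neighbours < 3, not yet.
Round 3 — checking thresholds:
  limpets: 3 of 3 neighbours ≥ 3, goes locally extinct.
Round 4 — no new extinctions; cascade stops.

brine shrimp, gobies, jellies, limpets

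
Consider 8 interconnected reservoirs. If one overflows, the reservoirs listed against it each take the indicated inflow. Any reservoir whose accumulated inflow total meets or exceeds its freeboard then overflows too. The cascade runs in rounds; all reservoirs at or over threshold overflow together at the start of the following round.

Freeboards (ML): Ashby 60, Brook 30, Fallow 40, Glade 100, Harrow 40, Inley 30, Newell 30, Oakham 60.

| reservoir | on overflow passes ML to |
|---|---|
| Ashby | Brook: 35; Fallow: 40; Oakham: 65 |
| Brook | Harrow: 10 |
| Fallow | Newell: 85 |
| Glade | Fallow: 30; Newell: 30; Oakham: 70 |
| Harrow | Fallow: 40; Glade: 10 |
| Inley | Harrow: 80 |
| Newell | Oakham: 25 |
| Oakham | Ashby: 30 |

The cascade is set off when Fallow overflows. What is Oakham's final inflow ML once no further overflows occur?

25

Round 1 — Fallow overflows (initial).
  Newell: +85 → 85 ≥ 30
Round 2 — Newell overflows.
  Oakham: +25 → 25 < 60
No further overflows.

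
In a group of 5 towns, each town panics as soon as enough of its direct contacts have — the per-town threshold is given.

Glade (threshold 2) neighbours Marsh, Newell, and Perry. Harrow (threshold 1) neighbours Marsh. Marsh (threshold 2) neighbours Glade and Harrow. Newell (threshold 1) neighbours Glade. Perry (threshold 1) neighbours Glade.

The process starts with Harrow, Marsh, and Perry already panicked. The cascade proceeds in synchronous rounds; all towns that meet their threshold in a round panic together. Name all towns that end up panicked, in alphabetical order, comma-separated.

Glade, Harrow, Marsh, Newell, Perry

Round 1 — Harrow, Marsh, Perry panic (initial).
Round 2 — checking thresholds:
  Glade: 2 of 3 neighbours ≥ 2, panics.
Round 3 — checking thresholds:
  Newell: 1 of 1 neighbours ≥ 1, panics.
Round 4 — no new panics; cascade stops.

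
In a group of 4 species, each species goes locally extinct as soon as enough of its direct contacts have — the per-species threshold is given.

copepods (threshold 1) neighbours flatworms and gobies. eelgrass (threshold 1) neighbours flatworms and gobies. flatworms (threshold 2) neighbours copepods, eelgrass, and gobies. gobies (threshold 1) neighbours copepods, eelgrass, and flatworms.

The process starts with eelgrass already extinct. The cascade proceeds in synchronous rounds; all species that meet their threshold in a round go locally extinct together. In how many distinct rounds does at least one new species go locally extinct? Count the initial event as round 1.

Round 1 — eelgrass goes locally extinct (initial).
Round 2 — checking thresholds:
  flatworms: 1 of 3 neighbours < 2, holds.
  gobies: 1 of 3 neighbours ≥ 1, goes locally extinct.
Round 3 — checking thresholds:
  copepods: 1 of 2 neighbours ≥ 1, goes locally extinct.
  flatworms: 2 of 3 neighbours ≥ 2, goes locally extinct.
Round 4 — no new extinctions; cascade stops.

3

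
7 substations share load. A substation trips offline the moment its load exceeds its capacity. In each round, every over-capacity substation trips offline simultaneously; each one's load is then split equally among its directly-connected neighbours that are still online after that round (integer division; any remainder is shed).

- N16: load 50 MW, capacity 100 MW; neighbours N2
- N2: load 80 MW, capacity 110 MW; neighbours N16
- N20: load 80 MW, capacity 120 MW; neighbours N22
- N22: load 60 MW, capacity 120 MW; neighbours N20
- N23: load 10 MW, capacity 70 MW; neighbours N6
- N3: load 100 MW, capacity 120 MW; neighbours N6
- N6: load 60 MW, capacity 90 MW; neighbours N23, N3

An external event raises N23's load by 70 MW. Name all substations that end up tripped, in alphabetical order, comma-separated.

N23, N3, N6

Round 1 — N23 at 80 > 70. N23 trips offline.
  N23 sheds 80 MW to N6: 80 each.
    N6: 60+80 = 140 > 90
Round 2 — N6 trips offline.
  N6 sheds 140 MW to N3: 140 each.
    N3: 100+140 = 240 > 120
Round 3 — N3 trips offline.
  N3 sheds 240 MW: no online neighbours, lost.
No further trips.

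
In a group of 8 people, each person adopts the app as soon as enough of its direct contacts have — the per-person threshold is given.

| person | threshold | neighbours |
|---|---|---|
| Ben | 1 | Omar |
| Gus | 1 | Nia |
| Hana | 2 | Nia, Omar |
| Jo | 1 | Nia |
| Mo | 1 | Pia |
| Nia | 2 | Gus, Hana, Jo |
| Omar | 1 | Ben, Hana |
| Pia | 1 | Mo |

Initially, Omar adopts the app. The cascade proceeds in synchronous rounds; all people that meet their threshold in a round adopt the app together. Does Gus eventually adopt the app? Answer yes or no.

no

Round 1 — Omar adopts the app (initial).
Round 2 — checking thresholds:
  Ben: 1 of 1 neighbours ≥ 1, adopts the app.
  Hana: 1 of 2 neighbours < 2, not yet.
Round 3 — no new adoptions; cascade stops.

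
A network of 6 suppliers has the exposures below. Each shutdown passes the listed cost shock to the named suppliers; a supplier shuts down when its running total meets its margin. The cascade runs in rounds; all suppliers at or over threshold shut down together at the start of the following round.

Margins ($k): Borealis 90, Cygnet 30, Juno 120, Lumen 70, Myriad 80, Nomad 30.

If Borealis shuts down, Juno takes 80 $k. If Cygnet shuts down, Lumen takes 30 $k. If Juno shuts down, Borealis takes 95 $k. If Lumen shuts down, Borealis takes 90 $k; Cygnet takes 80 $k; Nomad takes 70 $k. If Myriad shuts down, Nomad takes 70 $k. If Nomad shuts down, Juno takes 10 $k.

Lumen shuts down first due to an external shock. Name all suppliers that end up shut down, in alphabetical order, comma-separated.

Round 1 — Lumen shuts down (initial).
  Borealis: +90 → 90 ≥ 90
  Cygnet: +80 → 80 ≥ 30
  Nomad: +70 → 70 ≥ 30
Round 2 — Borealis, Cygnet, Nomad shut down.
  Juno: +80+10 → 90 < 120
No further shutdowns.

Borealis, Cygnet, Lumen, Nomad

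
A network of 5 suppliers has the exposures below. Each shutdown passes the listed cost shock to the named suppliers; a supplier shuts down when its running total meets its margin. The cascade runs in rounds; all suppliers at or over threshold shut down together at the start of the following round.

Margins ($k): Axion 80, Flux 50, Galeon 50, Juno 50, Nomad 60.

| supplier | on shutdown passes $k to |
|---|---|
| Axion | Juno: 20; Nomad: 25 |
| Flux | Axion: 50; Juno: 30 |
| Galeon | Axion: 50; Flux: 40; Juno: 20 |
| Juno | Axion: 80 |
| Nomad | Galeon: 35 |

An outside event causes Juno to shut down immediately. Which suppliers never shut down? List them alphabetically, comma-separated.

Round 1 — Juno shuts down (initial).
  Axion: +80 → 80 ≥ 80
Round 2 — Axion shuts down.
  Nomad: +25 → 25 < 60
No further shutdowns.

Flux, Galeon, Nomad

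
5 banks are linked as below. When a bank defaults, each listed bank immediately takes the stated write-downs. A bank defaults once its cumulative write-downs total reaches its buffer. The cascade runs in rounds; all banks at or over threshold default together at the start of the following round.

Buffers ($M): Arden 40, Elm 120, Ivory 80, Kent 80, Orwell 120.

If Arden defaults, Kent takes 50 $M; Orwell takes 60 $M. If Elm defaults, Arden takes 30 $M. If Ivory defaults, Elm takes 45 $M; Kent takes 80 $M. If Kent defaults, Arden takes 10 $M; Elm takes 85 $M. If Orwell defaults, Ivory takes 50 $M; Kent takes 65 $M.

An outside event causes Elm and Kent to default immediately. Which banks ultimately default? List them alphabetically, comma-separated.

Round 1 — Elm, Kent default (initial).
  Arden: +30+10 → 40 ≥ 40
Round 2 — Arden defaults.
  Orwell: +60 → 60 < 120
No further defaults.

Arden, Elm, Kent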